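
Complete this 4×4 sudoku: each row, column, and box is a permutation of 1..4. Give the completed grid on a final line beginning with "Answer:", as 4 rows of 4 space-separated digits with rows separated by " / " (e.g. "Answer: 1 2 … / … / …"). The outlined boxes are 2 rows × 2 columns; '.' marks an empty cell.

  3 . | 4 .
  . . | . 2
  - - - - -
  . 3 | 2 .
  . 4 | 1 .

Step 1. [r2c2∈{1}] r2c2 is down to just 1, so r2c2=1.
Step 2. [r1c4∈{1}] only 1 remains possible at r1c4 ⇒ r1c4=1.
Step 3. [r4c4∈{3}] r4c4 has the single candidate 3. So r4c4=3.
Step 4. [r3c1∈{1}] r3c1 has the single candidate 1 ⇒ r3c1=1.
Step 5. [r4c1∈{2}] nothing but 2 survives at r4c1. So r4c1=2.
Step 6. [r2c3∈{3}] r2c3 has the single candidate 3, so r2c3=3.
Step 7. [r1c2∈{2}] only 2 remains possible at r1c2 ⇒ r1c2=2.
Step 8. [r3c4∈{4}] r3c4's peers cover all but 4. So r3c4=4.
Step 9. [r2c1∈{4}] nothing but 4 survives at r2c1 ⇒ r2c1=4.

Answer: 3 2 4 1 / 4 1 3 2 / 1 3 2 4 / 2 4 1 3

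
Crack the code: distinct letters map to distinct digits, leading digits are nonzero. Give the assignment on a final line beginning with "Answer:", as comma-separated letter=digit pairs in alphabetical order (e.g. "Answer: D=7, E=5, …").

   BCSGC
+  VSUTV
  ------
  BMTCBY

Step 1. [col 1: C + V ≡ Y (mod 10)] no forcing yet in column 1 (carry-in 0); V=8 is free and consistent — try it ⇒ V=8.
Step 2. [col 1: C + V ≡ Y (mod 10)] several values work for C in column 1 (C + V ≡ Y (mod 10), carry-in 0); try C=9. So C=9.
Step 3. [col 1: C + V ≡ Y (mod 10)] column 1: given C=9, V=8, carry-in 0, and digits 8,9 already taken and all letters distinct, C+V≡Y (mod 10) forces Y=7 ⇒ Y=7.
Step 4. [col 2: G + T ≡ B (mod 10)] no forcing yet in column 2 (carry-in 1); G=6 is free and consistent — try it ⇒ G=6.
Step 5. [col 2: G + T ≡ B (mod 10)] no forcing yet in column 2 (carry-in 1); B=1 is free and consistent — try it. So B=1.
Step 6. [col 2: G + T ≡ B (mod 10)] column 2 reads G+T+carry(1)=B with G=6, B=1; with digits 1,6,7,8,9 already taken and all letters distinct, the only value for T is 4. So T=4.
Step 7. [col 3: S + U ≡ C (mod 10)] U=3 is one option consistent with column 3 (S + U ≡ C (mod 10), carry-in 1) — take it ⇒ U=3.
Step 8. [col 3: S + U ≡ C (mod 10)] from column 3 (U=3, C=9, carry-in 1, digits 1,3,4,6,7,8,9 already taken and all letters distinct): S must equal 5. So S=5.
Step 9. [col 5: B + V ≡ M (mod 10)] in column 5 we have B+V≡M with carry-in 1; given B=1, V=8 and digits 1,3,4,5,6,7,8,9 already taken and all letters distinct, that pins M to 0 ⇒ M=0.

Answer: B=1, C=9, G=6, M=0, S=5, T=4, U=3, V=8, Y=7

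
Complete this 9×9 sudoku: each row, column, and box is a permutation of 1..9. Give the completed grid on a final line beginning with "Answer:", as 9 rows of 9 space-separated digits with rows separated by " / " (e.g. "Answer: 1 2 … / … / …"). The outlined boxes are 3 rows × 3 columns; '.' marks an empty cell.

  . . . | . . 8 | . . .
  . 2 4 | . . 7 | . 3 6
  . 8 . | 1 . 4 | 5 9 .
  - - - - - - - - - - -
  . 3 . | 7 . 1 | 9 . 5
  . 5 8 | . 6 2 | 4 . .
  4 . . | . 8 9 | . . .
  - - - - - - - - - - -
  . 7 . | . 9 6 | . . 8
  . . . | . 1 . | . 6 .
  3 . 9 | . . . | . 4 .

Step 1. [r1c4∈{2,3,5,6,9}] 6 has one home in col 4: r1c4 ⇒ r1c4=6.
Step 2. [r6c7∈{1,2,3,6,7}] 6 has one home in col 7: r6c7. So r6c7=6.
Step 3. [r6c2∈{1}] r6c2's peers cover all but 1. So r6c2=1.
Step 4. [r7c8∈{1,2,5}] col 8 places 5 nowhere but r7c8, so r7c8=5.
Step 5. [r8c6∈{3,5}] r8c6 is the only open cell in col 6 admitting 3 ⇒ r8c6=3.
Step 6. [r6c4∈{3,5}] in row 6, 5 fits only at r6c4 ⇒ r6c4=5.
Step 7. [r9c5∈{2,5,7}] across col 5, 7 lands solely at r9c5. So r9c5=7.
Step 8. [r1c9∈{1,2,4,7}] in row 1, 4 fits only at r1c9. So r1c9=4.
Step 9. [r6c9∈{2,3,7}] in row 6, 3 fits only at r6c9 ⇒ r6c9=3.
Step 10. [r5c1∈{7,9}] across row 5, 9 lands solely at r5c1, so r5c1=9.
Step 11. [r6c3∈{2,7}] in box 4, 7 fits only at r6c3 ⇒ r6c3=7.
Step 12. [r8c1∈{2,5,8}] 8 has one home in col 1: r8c1 ⇒ r8c1=8.
Step 13. [r8c3∈{2,5}] row 8 places 5 nowhere but r8c3 ⇒ r8c3=5.
Step 14. [r7c7∈{1,2,3}] 3 has one home in row 7: r7c7 ⇒ r7c7=3.
Step 15. [r6c8∈{2}] nothing but 2 survives at r6c8. So r6c8=2.
Step 16. [r8c9∈{2,7,9}] row 8 places 9 nowhere but r8c9, so r8c9=9.
Step 17. [r2c5∈{5}] nothing but 5 survives at r2c5 ⇒ r2c5=5.
Step 18. [r2c1∈{1}] only 1 remains possible at r2c1. So r2c1=1.
Step 19. [r7c1∈{2}] r7c1's peers cover all but 2 ⇒ r7c1=2.
Step 20. [r4c1∈{6}] r4c1's peers cover all but 6 ⇒ r4c1=6.
Step 21. [r1c3∈{3}] r1c3 has the single candidate 3. So r1c3=3.
Step 22. [r3c1∈{7}] nothing but 7 survives at r3c1 ⇒ r3c1=7.
Step 23. [r3c9∈{2}] r3c9 is down to just 2, so r3c9=2.
Step 24. [r9c9∈{1}] r9c9's peers cover all but 1 ⇒ r9c9=1.
Step 25. [r8c7∈{2,7}] r8c7 is the only open cell in row 8 admitting 7, so r8c7=7.
Step 26. [r1c8∈{1,7}] across row 1, 7 lands solely at r1c8. So r1c8=7.
Step 27. [r8c4∈{2,4}] row 8 places 2 nowhere but r8c4, so r8c4=2.
Step 28. [r1c7∈{1}] r1c7 has the single candidate 1. So r1c7=1.
Step 29. [r4c8∈{8}] r4c8 has the single candidate 8 ⇒ r4c8=8.
Step 30. [r7c4∈{4}] only 4 remains possible at r7c4, so r7c4=4.
Step 31. [r9c6∈{5}] r9c6's peers cover all but 5, so r9c6=5.
Step 32. [r9c2∈{6}] nothing but 6 survives at r9c2. So r9c2=6.
Step 33. [r9c7∈{2}] r9c7's peers cover all but 2 ⇒ r9c7=2.
Step 34. [r5c8∈{1}] r5c8 is down to just 1, so r5c8=1.
Step 35. [r1c2∈{9}] r1c2 is down to just 9, so r1c2=9.
Step 36. [r5c9∈{7}] nothing but 7 survives at r5c9, so r5c9=7.
Step 37. [r5c4∈{3}] r5c4 is down to just 3, so r5c4=3.
Step 38. [r3c3∈{6}] r3c3 is down to just 6. So r3c3=6.
Step 39. [r4c3∈{2}] r4c3 has the single candidate 2. So r4c3=2.
Step 40. [r7c3∈{1}] r7c3's peers cover all but 1, so r7c3=1.
Step 41. [r4c5∈{4}] nothing but 4 survives at r4c5. So r4c5=4.
Step 42. [r9c4∈{8}] r9c4 is down to just 8. So r9c4=8.
Step 43. [r1c5∈{2}] r1c5's peers cover all but 2. So r1c5=2.
Step 44. [r8c2∈{4}] r8c2 has the single candidate 4, so r8c2=4.
Step 45. [r2c4∈{9}] only 9 remains possible at r2c4, so r2c4=9.
Step 46. [r2c7∈{8}] r2c7 is down to just 8, so r2c7=8.
Step 47. [r1c1∈{5}] r1c1's peers cover all but 5 ⇒ r1c1=5.
Step 48. [r3c5∈{3}] r3c5 is down to just 3, so r3c5=3.

Answer: 5 9 3 6 2 8 1 7 4 / 1 2 4 9 5 7 8 3 6 / 7 8 6 1 3 4 5 9 2 / 6 3 2 7 4 1 9 8 5 / 9 5 8 3 6 2 4 1 7 / 4 1 7 5 8 9 6 2 3 / 2 7 1 4 9 6 3 5 8 / 8 4 5 2 1 3 7 6 9 / 3 6 9 8 7 5 2 4 1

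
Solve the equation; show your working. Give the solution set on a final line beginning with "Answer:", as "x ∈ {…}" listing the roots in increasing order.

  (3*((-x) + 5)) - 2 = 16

Step 1. [(3*((-x) + 5)) - 2 = 16] the outer -2 inverts by adding 2. So sub: 3*((-x) + 5) = 18.
Step 2. [3*((-x) + 5) = 18] 3 out front; divide by 3, so div: (-x) + 5 = 6.
Step 3. [(-x) + 5 = 6] +5 is outermost — subtract 5 both sides, so sub: -x = 1.
Step 4. [-x = 1] flip signs both sides, so neg: x = -1.

Answer: x ∈ {-1}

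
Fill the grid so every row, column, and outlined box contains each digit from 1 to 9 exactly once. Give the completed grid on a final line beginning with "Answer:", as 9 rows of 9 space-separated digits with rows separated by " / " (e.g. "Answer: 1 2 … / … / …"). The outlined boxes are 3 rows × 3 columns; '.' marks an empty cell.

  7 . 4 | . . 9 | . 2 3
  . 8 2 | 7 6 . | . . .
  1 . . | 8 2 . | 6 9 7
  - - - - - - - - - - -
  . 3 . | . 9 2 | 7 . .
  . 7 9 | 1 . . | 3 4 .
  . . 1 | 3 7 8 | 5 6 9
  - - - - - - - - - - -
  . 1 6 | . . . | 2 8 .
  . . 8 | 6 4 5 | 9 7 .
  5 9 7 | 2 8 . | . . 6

Step 1. [r9c6∈{1,3}] across box 8, 1 lands solely at r9c6 ⇒ r9c6=1.
Step 2. [r7c1∈{3,4}] 4 has one home in box 7: r7c1, so r7c1=4.
Step 3. [r2c9∈{1,4,5}] across col 9, 4 lands solely at r2c9, so r2c9=4.
Step 4. [r1c4∈{5}] nothing but 5 survives at r1c4. So r1c4=5.
Step 5. [r3c3∈{3,5}] r3c3 is the only open cell in col 3 admitting 3. So r3c3=3.
Step 6. [r6c1∈{2}] only 2 remains possible at r6c1, so r6c1=2.
Step 7. [r4c1∈{6,8}] across row 4, 6 lands solely at r4c1 ⇒ r4c1=6.
Step 8. [r4c9∈{1,8}] 8 has one home in row 4: r4c9. So r4c9=8.
Step 9. [r2c7∈{1}] r2c7 is down to just 1, so r2c7=1.
Step 10. [r7c5∈{3}] only 3 remains possible at r7c5. So r7c5=3.
Step 11. [r4c3∈{5}] nothing but 5 survives at r4c3. So r4c3=5.
Step 12. [r8c1∈{3}] only 3 remains possible at r8c1 ⇒ r8c1=3.
Step 13. [r8c9∈{1}] r8c9 is down to just 1, so r8c9=1.
Step 14. [r8c2∈{2}] r8c2 is down to just 2, so r8c2=2.
Step 15. [r2c6∈{3}] r2c6 has the single candidate 3 ⇒ r2c6=3.
Step 16. [r2c1∈{9}] r2c1's peers cover all but 9, so r2c1=9.
Step 17. [r4c4∈{4}] nothing but 4 survives at r4c4. So r4c4=4.
Step 18. [r6c2∈{4}] nothing but 4 survives at r6c2. So r6c2=4.
Step 19. [r9c7∈{4}] nothing but 4 survives at r9c7, so r9c7=4.
Step 20. [r7c9∈{5}] r7c9 has the single candidate 5, so r7c9=5.
Step 21. [r1c5∈{1}] only 1 remains possible at r1c5, so r1c5=1.
Step 22. [r9c8∈{3}] r9c8 is down to just 3, so r9c8=3.
Step 23. [r5c9∈{2}] r5c9 is down to just 2. So r5c9=2.
Step 24. [r5c1∈{8}] only 8 remains possible at r5c1, so r5c1=8.
Step 25. [r1c2∈{6}] nothing but 6 survives at r1c2. So r1c2=6.
Step 26. [r3c6∈{4}] r3c6's peers cover all but 4. So r3c6=4.
Step 27. [r2c8∈{5}] nothing but 5 survives at r2c8, so r2c8=5.
Step 28. [r5c5∈{5}] nothing but 5 survives at r5c5, so r5c5=5.
Step 29. [r1c7∈{8}] r1c7 has the single candidate 8. So r1c7=8.
Step 30. [r5c6∈{6}] r5c6 has the single candidate 6 ⇒ r5c6=6.
Step 31. [r4c8∈{1}] r4c8 has the single candidate 1 ⇒ r4c8=1.
Step 32. [r7c6∈{7}] only 7 remains possible at r7c6, so r7c6=7.
Step 33. [r3c2∈{5}] r3c2 has the single candidate 5 ⇒ r3c2=5.
Step 34. [r7c4∈{9}] nothing but 9 survives at r7c4 ⇒ r7c4=9.

Answer: 7 6 4 5 1 9 8 2 3 / 9 8 2 7 6 3 1 5 4 / 1 5 3 8 2 4 6 9 7 / 6 3 5 4 9 2 7 1 8 / 8 7 9 1 5 6 3 4 2 / 2 4 1 3 7 8 5 6 9 / 4 1 6 9 3 7 2 8 5 / 3 2 8 6 4 5 9 7 1 / 5 9 7 2 8 1 4 3 6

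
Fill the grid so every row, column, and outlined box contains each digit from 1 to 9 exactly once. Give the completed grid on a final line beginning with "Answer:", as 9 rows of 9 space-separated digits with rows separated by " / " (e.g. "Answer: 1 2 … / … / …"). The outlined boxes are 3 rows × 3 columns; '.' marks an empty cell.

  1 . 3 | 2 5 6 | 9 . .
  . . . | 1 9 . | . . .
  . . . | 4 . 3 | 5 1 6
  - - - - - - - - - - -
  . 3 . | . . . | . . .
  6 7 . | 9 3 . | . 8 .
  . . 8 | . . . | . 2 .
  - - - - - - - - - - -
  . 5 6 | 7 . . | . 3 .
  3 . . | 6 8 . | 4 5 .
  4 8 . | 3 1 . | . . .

Step 1. [r5c7∈{1}] r5c7 is down to just 1. So r5c7=1.
Step 2. [r6c4∈{5}] r6c4 is down to just 5. So r6c4=5.
Step 3. [r6c1∈{9}] r6c1 has the single candidate 9 ⇒ r6c1=9.
Step 4. [r7c1∈{2}] r7c1 is down to just 2. So r7c1=2.
Step 5. [r4c5∈{2,4,6,7}] across col 5, 2 lands solely at r4c5 ⇒ r4c5=2.
Step 6. [r5c6∈{4}] r5c6 has the single candidate 4, so r5c6=4.
Step 7. [r1c9∈{4,7,8}] across row 1, 8 lands solely at r1c9 ⇒ r1c9=8.
Step 8. [r1c8∈{4,7}] in row 1, 7 fits only at r1c8 ⇒ r1c8=7.
Step 9. [r2c8∈{4}] nothing but 4 survives at r2c8, so r2c8=4.
Step 10. [r4c1∈{5}] r4c1 is down to just 5 ⇒ r4c1=5.
Step 11. [r3c5∈{7}] r3c5 is down to just 7 ⇒ r3c5=7.
Step 12. [r7c6∈{9}] r7c6 has the single candidate 9, so r7c6=9.
Step 13. [r4c3∈{1,4}] across col 3, 4 lands solely at r4c3. So r4c3=4.
Step 14. [r8c3∈{1,7,9}] r8c3 is the only open cell in col 3 admitting 1 ⇒ r8c3=1.
Step 15. [r8c9∈{2,7,9}] in row 8, 7 fits only at r8c9 ⇒ r8c9=7.
Step 16. [r4c6∈{1,7,8}] row 4 places 1 nowhere but r4c6 ⇒ r4c6=1.
Step 17. [r9c3∈{7,9}] in row 9, 7 fits only at r9c3 ⇒ r9c3=7.
Step 18. [r5c3∈{2}] only 2 remains possible at r5c3, so r5c3=2.
Step 19. [r4c7∈{6,7}] 7 has one home in row 4: r4c7, so r4c7=7.
Step 20. [r4c8∈{6,9}] row 4 places 6 nowhere but r4c8, so r4c8=6.
Step 21. [r6c7∈{3}] nothing but 3 survives at r6c7, so r6c7=3.
Step 22. [r2c7∈{2}] r2c7 has the single candidate 2 ⇒ r2c7=2.
Step 23. [r9c9∈{2,9}] in col 9, 2 fits only at r9c9 ⇒ r9c9=2.
Step 24. [r2c6∈{8}] nothing but 8 survives at r2c6, so r2c6=8.
Step 25. [r8c2∈{9}] only 9 remains possible at r8c2, so r8c2=9.
Step 26. [r2c3∈{5}] r2c3 is down to just 5. So r2c3=5.
Step 27. [r9c8∈{9}] r9c8's peers cover all but 9, so r9c8=9.
Step 28. [r7c9∈{1}] r7c9's peers cover all but 1, so r7c9=1.
Step 29. [r2c1∈{7}] nothing but 7 survives at r2c1. So r2c1=7.
Step 30. [r4c9∈{9}] nothing but 9 survives at r4c9 ⇒ r4c9=9.
Step 31. [r3c3∈{9}] r3c3 is down to just 9 ⇒ r3c3=9.
Step 32. [r2c9∈{3}] r2c9's peers cover all but 3. So r2c9=3.
Step 33. [r3c2∈{2}] r3c2 is down to just 2. So r3c2=2.
Step 34. [r8c6∈{2}] nothing but 2 survives at r8c6, so r8c6=2.
Step 35. [r6c9∈{4}] r6c9 has the single candidate 4 ⇒ r6c9=4.
Step 36. [r2c2∈{6}] nothing but 6 survives at r2c2, so r2c2=6.
Step 37. [r6c2∈{1}] r6c2 has the single candidate 1. So r6c2=1.
Step 38. [r5c9∈{5}] nothing but 5 survives at r5c9 ⇒ r5c9=5.
Step 39. [r4c4∈{8}] nothing but 8 survives at r4c4. So r4c4=8.
Step 40. [r6c6∈{7}] r6c6 is down to just 7. So r6c6=7.
Step 41. [r9c6∈{5}] nothing but 5 survives at r9c6, so r9c6=5.
Step 42. [r9c7∈{6}] r9c7 is down to just 6. So r9c7=6.
Step 43. [r3c1∈{8}] r3c1 is down to just 8 ⇒ r3c1=8.
Step 44. [r7c7∈{8}] r7c7 has the single candidate 8, so r7c7=8.
Step 45. [r6c5∈{6}] nothing but 6 survives at r6c5 ⇒ r6c5=6.
Step 46. [r1c2∈{4}] r1c2 has the single candidate 4 ⇒ r1c2=4.
Step 47. [r7c5∈{4}] r7c5's peers cover all but 4, so r7c5=4.

Answer: 1 4 3 2 5 6 9 7 8 / 7 6 5 1 9 8 2 4 3 / 8 2 9 4 7 3 5 1 6 / 5 3 4 8 2 1 7 6 9 / 6 7 2 9 3 4 1 8 5 / 9 1 8 5 6 7 3 2 4 / 2 5 6 7 4 9 8 3 1 / 3 9 1 6 8 2 4 5 7 / 4 8 7 3 1 5 6 9 2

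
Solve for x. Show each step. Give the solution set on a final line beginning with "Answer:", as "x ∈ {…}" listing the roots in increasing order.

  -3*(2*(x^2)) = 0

Step 1. [-3*(2*(x^2)) = 0] LHS = -3·(…); ÷-3 both sides, so div: 2*(x^2) = 0.
Step 2. [2*(x^2) = 0] LHS = 2·(…); ÷2 both sides ⇒ div: x^2 = 0.
Step 3. [x^2 = 0] LHS squared, RHS 0 ≥ 0: apply √ (±). So sqrt: x = 0.

Answer: x ∈ {0}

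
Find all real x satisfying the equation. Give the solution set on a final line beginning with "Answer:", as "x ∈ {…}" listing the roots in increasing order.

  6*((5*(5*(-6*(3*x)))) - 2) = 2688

Step 1. [6*((5*(5*(-6*(3*x)))) - 2) = 2688] LHS = 6·(…); ÷6 both sides ⇒ div: (5*(5*(-6*(3*x)))) - 2 = 448.
Step 2. [(5*(5*(-6*(3*x)))) - 2 = 448] -2 is outermost — add 2 both sides, so sub: 5*(5*(-6*(3*x))) = 450.
Step 3. [5*(5*(-6*(3*x))) = 450] 5 out front; divide by 5, so div: 5*(-6*(3*x)) = 90.
Step 4. [5*(-6*(3*x)) = 90] 5 out front; divide by 5. So div: -6*(3*x) = 18.
Step 5. [-6*(3*x) = 18] -6·(inner) — divide through by -6, so div: 3*x = -3.
Step 6. [3*x = -3] 3·(inner) — divide through by 3. So div: x = -1.

Answer: x ∈ {-1}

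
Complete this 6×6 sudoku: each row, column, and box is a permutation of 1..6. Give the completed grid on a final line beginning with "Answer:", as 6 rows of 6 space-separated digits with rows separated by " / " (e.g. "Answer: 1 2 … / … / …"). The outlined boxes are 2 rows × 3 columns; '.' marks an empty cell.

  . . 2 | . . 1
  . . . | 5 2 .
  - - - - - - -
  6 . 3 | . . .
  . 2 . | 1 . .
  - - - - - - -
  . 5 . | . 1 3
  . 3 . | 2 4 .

Step 1. [r4c3∈{4,5}] col 3 places 5 nowhere but r4c3 ⇒ r4c3=5.
Step 2. [r4c1∈{4}] only 4 remains possible at r4c1. So r4c1=4.
Step 3. [r1c4∈{3,4,6}] r1c4 is the only open cell in col 4 admitting 3. So r1c4=3.
Step 4. [r2c6∈{4,6}] r2c6 is the only open cell in box 2 admitting 4 ⇒ r2c6=4.
Step 5. [r4c6∈{6}] r4c6 is down to just 6 ⇒ r4c6=6.
Step 6. [r6c3∈{1,6}] across row 6, 6 lands solely at r6c3. So r6c3=6.
Step 7. [r2c2∈{1,6}] across row 2, 6 lands solely at r2c2, so r2c2=6.
Step 8. [r6c1∈{1}] r6c1 is down to just 1, so r6c1=1.
Step 9. [r3c6∈{2,5}] 2 has one home in row 3: r3c6 ⇒ r3c6=2.
Step 10. [r1c5∈{6}] nothing but 6 survives at r1c5. So r1c5=6.
Step 11. [r3c4∈{4}] r3c4 has the single candidate 4, so r3c4=4.
Step 12. [r2c3∈{1}] r2c3's peers cover all but 1. So r2c3=1.
Step 13. [r1c2∈{4}] r1c2 has the single candidate 4. So r1c2=4.
Step 14. [r6c6∈{5}] r6c6 is down to just 5, so r6c6=5.
Step 15. [r3c2∈{1}] r3c2 has the single candidate 1, so r3c2=1.
Step 16. [r5c1∈{2}] r5c1 has the single candidate 2. So r5c1=2.
Step 17. [r1c1∈{5}] r1c1 is down to just 5, so r1c1=5.
Step 18. [r3c5∈{5}] r3c5's peers cover all but 5, so r3c5=5.
Step 19. [r5c4∈{6}] only 6 remains possible at r5c4, so r5c4=6.
Step 20. [r5c3∈{4}] r5c3 has the single candidate 4. So r5c3=4.
Step 21. [r2c1∈{3}] nothing but 3 survives at r2c1. So r2c1=3.
Step 22. [r4c5∈{3}] r4c5 is down to just 3. So r4c5=3.

Answer: 5 4 2 3 6 1 / 3 6 1 5 2 4 / 6 1 3 4 5 2 / 4 2 5 1 3 6 / 2 5 4 6 1 3 / 1 3 6 2 4 5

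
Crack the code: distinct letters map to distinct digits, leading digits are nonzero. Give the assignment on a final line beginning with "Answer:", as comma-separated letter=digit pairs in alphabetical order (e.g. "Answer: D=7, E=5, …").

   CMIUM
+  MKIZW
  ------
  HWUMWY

Step 1. [col 1: M + W ≡ Y (mod 10)] column 1 (M + W ≡ Y (mod 10), carry-in 0) doesn't pin M yet; pick M=3 and continue, so M=3.
Step 2. [col 1: M + W ≡ Y (mod 10)] several values work for W in column 1 (M + W ≡ Y (mod 10), carry-in 0); try W=2 ⇒ W=2.
Step 3. [H] H is the leading digit of a 6-digit sum of two 5-digit numbers; the final carry is exactly 1. So H=1.
Step 4. [col 1: M + W ≡ Y (mod 10)] column 1 reads M+W+carry(0)=Y with M=3, W=2; with digits 1,2,3 already taken and all letters distinct, the only value for Y is 5. So Y=5.
Step 5. [col 2: U + Z ≡ W (mod 10)] Z=8 is one option consistent with column 2 (U + Z ≡ W (mod 10), carry-in 0) — take it ⇒ Z=8.
Step 6. [col 2: U + Z ≡ W (mod 10)] in column 2 we have U+Z≡W with carry-in 0; given Z=8, W=2 and digits 1,2,3,5,8 already taken and all letters distinct, that pins U to 4 ⇒ U=4.
Step 7. [col 3: I + I ≡ M (mod 10)] column 3: given M=3, carry-in 1, and digits 1,2,3,4,5,8 already taken and all letters distinct, I+I≡M (mod 10) forces I=6. So I=6.
Step 8. [col 4: M + K ≡ U (mod 10)] column 4: given M=3, U=4, carry-in 1, and digits 1,2,3,4,5,6,8 already taken and all letters distinct, M+K≡U (mod 10) forces K=0 ⇒ K=0.
Step 9. [col 5: C + M ≡ W (mod 10)] column 5 reads C+M+carry(0)=W with M=3, W=2; with digits 0,1,2,3,4,5,6,8 already taken and all letters distinct, the only value for C is 9. So C=9.

Answer: C=9, H=1, I=6, K=0, M=3, U=4, W=2, Y=5, Z=8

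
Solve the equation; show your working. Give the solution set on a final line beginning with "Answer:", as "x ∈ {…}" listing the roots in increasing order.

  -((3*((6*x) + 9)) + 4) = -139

Step 1. [-((3*((6*x) + 9)) + 4) = -139] leading − — multiply by −1 ⇒ neg: (3*((6*x) + 9)) + 4 = 139.
Step 2. [(3*((6*x) + 9)) + 4 = 139] 4 comes off first (subtract 4) ⇒ sub: 3*((6*x) + 9) = 135.
Step 3. [3*((6*x) + 9) = 135] divide by the outer 3. So div: (6*x) + 9 = 45.
Step 4. [(6*x) + 9 = 45] +9 is outermost — subtract 9 both sides, so sub: 6*x = 36.
Step 5. [6*x = 36] leading coefficient 6: divide by 6 ⇒ div: x = 6.

Answer: x ∈ {6}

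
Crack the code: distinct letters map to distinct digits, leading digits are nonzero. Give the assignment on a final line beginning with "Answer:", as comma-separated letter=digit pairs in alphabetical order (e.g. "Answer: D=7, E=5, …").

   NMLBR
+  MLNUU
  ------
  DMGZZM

Step 1. [col 1: R + U ≡ M (mod 10)] M=6 is one option consistent with column 1 (R + U ≡ M (mod 10), carry-in 0) — take it, so M=6.
Step 2. [D] D is the leading digit of a 6-digit sum of two 5-digit numbers; the final carry is exactly 1. So D=1.
Step 3. [col 1: R + U ≡ M (mod 10)] several values work for U in column 1 (R + U ≡ M (mod 10), carry-in 0); try U=4 ⇒ U=4.
Step 4. [col 1: R + U ≡ M (mod 10)] from column 1 (U=4, M=6, carry-in 0, digits 1,4,6 already taken and all letters distinct): R must equal 2 ⇒ R=2.
Step 5. [col 2: B + U ≡ Z (mod 10)] no forcing yet in column 2 (carry-in 0); B=3 is free and consistent — try it, so B=3.
Step 6. [col 2: B + U ≡ Z (mod 10)] column 2: given B=3, U=4, carry-in 0, and digits 1,2,3,4,6 already taken and all letters distinct, B+U≡Z (mod 10) forces Z=7 ⇒ Z=7.
Step 7. [col 3: L + N ≡ Z (mod 10)] L=8 is one option consistent with column 3 (L + N ≡ Z (mod 10), carry-in 0) — take it. So L=8.
Step 8. [col 3: L + N ≡ Z (mod 10)] column 3 reads L+N+carry(0)=Z with L=8, Z=7; with digits 1,2,3,4,6,7,8 already taken and all letters distinct, the only value for N is 9, so N=9.
Step 9. [col 4: M + L ≡ G (mod 10)] column 4: given M=6, L=8, carry-in 1, and digits 1,2,3,4,6,7,8,9 already taken and all letters distinct, M+L≡G (mod 10) forces G=5 ⇒ G=5.

Answer: B=3, D=1, G=5, L=8, M=6, N=9, R=2, U=4, Z=7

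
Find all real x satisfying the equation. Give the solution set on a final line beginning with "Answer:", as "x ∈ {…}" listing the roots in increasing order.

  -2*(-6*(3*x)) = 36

Step 1. [-2*(-6*(3*x)) = 36] LHS = -2·(…); ÷-2 both sides ⇒ div: -6*(3*x) = -18.
Step 2. [-6*(3*x) = -18] leading coefficient -6: divide by -6. So div: 3*x = 3.
Step 3. [3*x = 3] leading coefficient 3: divide by 3. So div: x = 1.

Answer: x ∈ {1}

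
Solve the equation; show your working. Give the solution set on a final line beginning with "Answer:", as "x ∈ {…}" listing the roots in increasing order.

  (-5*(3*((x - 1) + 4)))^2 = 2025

Step 1. [(-5*(3*((x - 1) + 4)))^2 = 2025] LHS squared, RHS 2025 ≥ 0: apply √ (±). So sqrt: -5*(3*((x - 1) + 4)) = 45 or -45.
Step 2. [-5*(3*((x - 1) + 4)) = 45 or -45] divide by the outer -5. So div: 3*((x - 1) + 4) = -9 or 9.
Step 3. [3*((x - 1) + 4) = -9 or 9] LHS = 3·(…); ÷3 both sides, so div: (x - 1) + 4 = -3 or 3.
Step 4. [(x - 1) + 4 = -3 or 3] subtract 4: x sits inside (… + 4), so sub: x - 1 = -7 or -1.
Step 5. [x - 1 = -7 or -1] -1 is outermost — add 1 both sides ⇒ sub: x = -6 or 0.

Answer: x ∈ {-6, 0}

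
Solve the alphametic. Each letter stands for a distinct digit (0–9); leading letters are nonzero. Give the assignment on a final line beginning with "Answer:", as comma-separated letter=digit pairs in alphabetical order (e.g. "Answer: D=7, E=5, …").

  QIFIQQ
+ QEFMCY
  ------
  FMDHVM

Step 1. [col 1: Q + Y ≡ M (mod 10)] several values work for Y in column 1 (Q + Y ≡ M (mod 10), carry-in 0); try Y=6 ⇒ Y=6.
Step 2. [col 1: Q + Y ≡ M (mod 10)] several values work for Q in column 1 (Q + Y ≡ M (mod 10), carry-in 0); try Q=1, so Q=1.
Step 3. [col 1: Q + Y ≡ M (mod 10)] from column 1 (Q=1, Y=6, carry-in 0, digits 1,6 already taken and all letters distinct): M must equal 7, so M=7.
Step 4. [col 2: Q + C ≡ V (mod 10)] V=9 is one option consistent with column 2 (Q + C ≡ V (mod 10), carry-in 0) — take it, so V=9.
Step 5. [col 2: Q + C ≡ V (mod 10)] column 2 reads Q+C+carry(0)=V with Q=1, V=9; with digits 1,6,7,9 already taken and all letters distinct, the only value for C is 8, so C=8.
Step 6. [col 3: I + M ≡ H (mod 10)] column 3 (I + M ≡ H (mod 10), carry-in 0) doesn't pin I yet; pick I=3 and continue. So I=3.
Step 7. [col 3: I + M ≡ H (mod 10)] from column 3 (I=3, M=7, carry-in 0, digits 1,3,6,7,8,9 already taken and all letters distinct): H must equal 0. So H=0.
Step 8. [col 4: F + F ≡ D (mod 10)] from column 4 (nothing yet, carry-in 1, digits 0,1,3,6,7,8,9 already taken and all letters distinct): F must equal 2. So F=2.
Step 9. [col 4: F + F ≡ D (mod 10)] column 4: given F=2, carry-in 1, and digits 0,1,2,3,6,7,8,9 already taken and all letters distinct, F+F≡D (mod 10) forces D=5. So D=5.
Step 10. [col 5: I + E ≡ M (mod 10)] column 5 reads I+E+carry(0)=M with I=3, M=7; with digits 0,1,2,3,5,6,7,8,9 already taken and all letters distinct, the only value for E is 4. So E=4.

Answer: C=8, D=5, E=4, F=2, H=0, I=3, M=7, Q=1, V=9, Y=6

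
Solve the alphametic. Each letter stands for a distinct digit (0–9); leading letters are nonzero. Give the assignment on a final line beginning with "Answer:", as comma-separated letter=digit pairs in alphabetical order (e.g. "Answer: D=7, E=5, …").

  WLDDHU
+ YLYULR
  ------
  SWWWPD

Step 1. [col 1: U + R ≡ D (mod 10)] R=3 is one option consistent with column 1 (U + R ≡ D (mod 10), carry-in 0) — take it. So R=3.
Step 2. [col 1: U + R ≡ D (mod 10)] D=4 is one option consistent with column 1 (U + R ≡ D (mod 10), carry-in 0) — take it ⇒ D=4.
Step 3. [col 1: U + R ≡ D (mod 10)] column 1: given R=3, D=4, carry-in 0, and digits 3,4 already taken and all letters distinct, U+R≡D (mod 10) forces U=1, so U=1.
Step 4. [col 2: H + L ≡ P (mod 10)] column 2 (H + L ≡ P (mod 10), carry-in 0) doesn't pin L yet; pick L=8 and continue, so L=8.
Step 5. [col 2: H + L ≡ P (mod 10)] column 2 (H + L ≡ P (mod 10), carry-in 0) doesn't pin H yet; pick H=7 and continue ⇒ H=7.
Step 6. [col 2: H + L ≡ P (mod 10)] from column 2 (H=7, L=8, carry-in 0, digits 1,3,4,7,8 already taken and all letters distinct): P must equal 5 ⇒ P=5.
Step 7. [col 3: D + U ≡ W (mod 10)] in column 3 we have D+U≡W with carry-in 1; given D=4, U=1 and digits 1,3,4,5,7,8 already taken and all letters distinct, that pins W to 6, so W=6.
Step 8. [col 4: D + Y ≡ W (mod 10)] from column 4 (D=4, W=6, carry-in 0, digits 1,3,4,5,6,7,8 already taken and all letters distinct): Y must equal 2. So Y=2.
Step 9. [col 6: W + Y ≡ S (mod 10)] column 6 reads W+Y+carry(1)=S with W=6, Y=2; with digits 1,2,3,4,5,6,7,8 already taken and all letters distinct, the only value for S is 9, so S=9.

Answer: D=4, H=7, L=8, P=5, R=3, S=9, U=1, W=6, Y=2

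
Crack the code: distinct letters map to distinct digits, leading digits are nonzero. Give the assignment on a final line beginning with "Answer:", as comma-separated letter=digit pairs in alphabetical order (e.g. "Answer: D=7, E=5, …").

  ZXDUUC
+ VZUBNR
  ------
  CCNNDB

Step 1. [col 1: C + R ≡ B (mod 10)] column 1 (C + R ≡ B (mod 10), carry-in 0) doesn't pin C yet; pick C=8 and continue, so C=8.
Step 2. [col 1: C + R ≡ B (mod 10)] column 1 (C + R ≡ B (mod 10), carry-in 0) doesn't pin R yet; pick R=9 and continue, so R=9.
Step 3. [col 1: C + R ≡ B (mod 10)] in column 1 we have C+R≡B with carry-in 0; given C=8, R=9 and digits 8,9 already taken and all letters distinct, that pins B to 7, so B=7.
Step 4. [col 2: U + N ≡ D (mod 10)] column 2 (U + N ≡ D (mod 10), carry-in 1) doesn't pin D yet; pick D=6 and continue ⇒ D=6.
Step 5. [col 2: U + N ≡ D (mod 10)] column 2 (U + N ≡ D (mod 10), carry-in 1) doesn't pin N yet; pick N=1 and continue ⇒ N=1.
Step 6. [col 2: U + N ≡ D (mod 10)] column 2: given N=1, D=6, carry-in 1, and digits 1,6,7,8,9 already taken and all letters distinct, U+N≡D (mod 10) forces U=4. So U=4.
Step 7. [col 5: X + Z ≡ C (mod 10)] column 5 (X + Z ≡ C (mod 10), carry-in 1) doesn't pin X yet; pick X=2 and continue ⇒ X=2.
Step 8. [col 5: X + Z ≡ C (mod 10)] from column 5 (X=2, C=8, carry-in 1, digits 1,2,4,6,7,8,9 already taken and all letters distinct): Z must equal 5. So Z=5.
Step 9. [col 6: Z + V ≡ C (mod 10)] column 6 reads Z+V+carry(0)=C with Z=5, C=8; with digits 1,2,4,5,6,7,8,9 already taken and all letters distinct, the only value for V is 3 ⇒ V=3.

Answer: B=7, C=8, D=6, N=1, R=9, U=4, V=3, X=2, Z=5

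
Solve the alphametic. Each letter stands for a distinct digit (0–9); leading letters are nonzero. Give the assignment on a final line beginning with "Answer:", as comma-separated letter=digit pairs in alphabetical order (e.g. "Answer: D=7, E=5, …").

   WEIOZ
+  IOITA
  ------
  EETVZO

Step 1. [E] the sum has 6 digits but both addends have 5; that extra leading digit E is the final carry, namely 1, so E=1.
Step 2. [col 1: Z + A ≡ O (mod 10)] O=2 is one option consistent with column 1 (Z + A ≡ O (mod 10), carry-in 0) — take it, so O=2.
Step 3. [col 1: Z + A ≡ O (mod 10)] Z=7 is one option consistent with column 1 (Z + A ≡ O (mod 10), carry-in 0) — take it. So Z=7.
Step 4. [col 1: Z + A ≡ O (mod 10)] in column 1 we have Z+A≡O with carry-in 0; given Z=7, O=2 and digits 1,2,7 already taken and all letters distinct, that pins A to 5 ⇒ A=5.
Step 5. [col 2: O + T ≡ Z (mod 10)] column 2 reads O+T+carry(1)=Z with O=2, Z=7; with digits 1,2,5,7 already taken and all letters distinct, the only value for T is 4, so T=4.
Step 6. [col 3: I + I ≡ V (mod 10)] I=8 is one option consistent with column 3 (I + I ≡ V (mod 10), carry-in 0) — take it ⇒ I=8.
Step 7. [col 3: I + I ≡ V (mod 10)] column 3 reads I+I+carry(0)=V with I=8; with digits 1,2,4,5,7,8 already taken and all letters distinct, the only value for V is 6. So V=6.
Step 8. [col 5: W + I ≡ E (mod 10)] column 5: given I=8, E=1, carry-in 0, and digits 1,2,4,5,6,7,8 already taken and all letters distinct, W+I≡E (mod 10) forces W=3. So W=3.

Answer: A=5, E=1, I=8, O=2, T=4, V=6, W=3, Z=7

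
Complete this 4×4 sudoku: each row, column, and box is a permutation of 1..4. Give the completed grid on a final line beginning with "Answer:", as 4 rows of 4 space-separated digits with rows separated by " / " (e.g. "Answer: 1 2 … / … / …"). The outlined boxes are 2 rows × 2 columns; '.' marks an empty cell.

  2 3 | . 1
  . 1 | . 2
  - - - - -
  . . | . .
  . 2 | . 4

Step 1. [r2c3∈{3,4}] 3 has one home in row 2: r2c3, so r2c3=3.
Step 2. [r4c3∈{1}] r4c3's peers cover all but 1. So r4c3=1.
Step 3. [r3c1∈{1,3,4}] row 3 places 1 nowhere but r3c1. So r3c1=1.
Step 4. [r3c3∈{2}] r3c3 is down to just 2, so r3c3=2.
Step 5. [r2c1∈{4}] r2c1's peers cover all but 4 ⇒ r2c1=4.
Step 6. [r1c3∈{4}] nothing but 4 survives at r1c3 ⇒ r1c3=4.
Step 7. [r3c2∈{4}] r3c2's peers cover all but 4. So r3c2=4.
Step 8. [r4c1∈{3}] only 3 remains possible at r4c1, so r4c1=3.
Step 9. [r3c4∈{3}] nothing but 3 survives at r3c4, so r3c4=3.

Answer: 2 3 4 1 / 4 1 3 2 / 1 4 2 3 / 3 2 1 4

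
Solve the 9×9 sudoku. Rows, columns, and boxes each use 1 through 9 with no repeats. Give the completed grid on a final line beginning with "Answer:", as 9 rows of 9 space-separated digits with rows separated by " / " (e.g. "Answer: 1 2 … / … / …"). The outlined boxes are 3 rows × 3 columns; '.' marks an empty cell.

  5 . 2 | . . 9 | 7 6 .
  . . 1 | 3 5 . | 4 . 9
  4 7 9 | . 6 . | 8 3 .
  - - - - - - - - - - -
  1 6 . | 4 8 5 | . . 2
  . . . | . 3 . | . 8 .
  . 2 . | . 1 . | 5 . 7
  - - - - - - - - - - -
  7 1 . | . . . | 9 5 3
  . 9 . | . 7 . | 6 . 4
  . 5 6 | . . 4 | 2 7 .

Step 1. [r5c4∈{2,6,7,9}] in col 4, 7 fits only at r5c4. So r5c4=7.
Step 2. [r5c6∈{2,6}] r5c6 is the only open cell in row 5 admitting 2, so r5c6=2.
Step 3. [r1c9∈{1}] nothing but 1 survives at r1c9. So r1c9=1.
Step 4. [r9c4∈{1,8,9}] r9c4 is the only open cell in row 9 admitting 1, so r9c4=1.
Step 5. [r1c4∈{8}] nothing but 8 survives at r1c4 ⇒ r1c4=8.
Step 6. [r9c1∈{3,8}] r9c1 is the only open cell in row 9 admitting 3. So r9c1=3.
Step 7. [r8c3∈{8}] r8c3 has the single candidate 8 ⇒ r8c3=8.
Step 8. [r6c4∈{6,9}] col 4 places 9 nowhere but r6c4 ⇒ r6c4=9.
Step 9. [r6c3∈{3,4}] 3 has one home in row 6: r6c3. So r6c3=3.
Step 10. [r7c4∈{2,6}] col 4 places 6 nowhere but r7c4 ⇒ r7c4=6.
Step 11. [r5c3∈{4,5}] r5c3 is the only open cell in row 5 admitting 5, so r5c3=5.
Step 12. [r6c1∈{8}] nothing but 8 survives at r6c1 ⇒ r6c1=8.
Step 13. [r3c4∈{2}] nothing but 2 survives at r3c4. So r3c4=2.
Step 14. [r7c6∈{8}] nothing but 8 survives at r7c6, so r7c6=8.
Step 15. [r1c2∈{3}] r1c2's peers cover all but 3, so r1c2=3.
Step 16. [r4c7∈{3}] r4c7 has the single candidate 3, so r4c7=3.
Step 17. [r6c8∈{4}] only 4 remains possible at r6c8. So r6c8=4.
Step 18. [r4c3∈{7}] r4c3's peers cover all but 7 ⇒ r4c3=7.
Step 19. [r3c9∈{5}] r3c9 is down to just 5. So r3c9=5.
Step 20. [r5c2∈{4}] only 4 remains possible at r5c2, so r5c2=4.
Step 21. [r7c5∈{2}] nothing but 2 survives at r7c5, so r7c5=2.
Step 22. [r9c9∈{8}] r9c9 is down to just 8, so r9c9=8.
Step 23. [r1c5∈{4}] r1c5's peers cover all but 4. So r1c5=4.
Step 24. [r7c3∈{4}] r7c3's peers cover all but 4. So r7c3=4.
Step 25. [r8c6∈{3}] r8c6's peers cover all but 3. So r8c6=3.
Step 26. [r8c8∈{1}] r8c8 has the single candidate 1. So r8c8=1.
Step 27. [r2c8∈{2}] only 2 remains possible at r2c8. So r2c8=2.
Step 28. [r5c1∈{9}] nothing but 9 survives at r5c1 ⇒ r5c1=9.
Step 29. [r2c1∈{6}] r2c1 is down to just 6 ⇒ r2c1=6.
Step 30. [r8c1∈{2}] r8c1's peers cover all but 2 ⇒ r8c1=2.
Step 31. [r3c6∈{1}] r3c6 has the single candidate 1 ⇒ r3c6=1.
Step 32. [r5c7∈{1}] r5c7's peers cover all but 1, so r5c7=1.
Step 33. [r9c5∈{9}] only 9 remains possible at r9c5 ⇒ r9c5=9.
Step 34. [r2c2∈{8}] r2c2 has the single candidate 8, so r2c2=8.
Step 35. [r4c8∈{9}] r4c8's peers cover all but 9. So r4c8=9.
Step 36. [r8c4∈{5}] r8c4 has the single candidate 5 ⇒ r8c4=5.
Step 37. [r2c6∈{7}] only 7 remains possible at r2c6 ⇒ r2c6=7.
Step 38. [r6c6∈{6}] r6c6 is down to just 6. So r6c6=6.
Step 39. [r5c9∈{6}] r5c9 has the single candidate 6, so r5c9=6.

Answer: 5 3 2 8 4 9 7 6 1 / 6 8 1 3 5 7 4 2 9 / 4 7 9 2 6 1 8 3 5 / 1 6 7 4 8 5 3 9 2 / 9 4 5 7 3 2 1 8 6 / 8 2 3 9 1 6 5 4 7 / 7 1 4 6 2 8 9 5 3 / 2 9 8 5 7 3 6 1 4 / 3 5 6 1 9 4 2 7 8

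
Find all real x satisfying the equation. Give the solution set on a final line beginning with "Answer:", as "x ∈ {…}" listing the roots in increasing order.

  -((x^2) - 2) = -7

Step 1. [-((x^2) - 2) = -7] LHS negated; negate both sides, so neg: (x^2) - 2 = 7.
Step 2. [(x^2) - 2 = 7] the outer -2 inverts by adding 2, so sub: x^2 = 9.
Step 3. [x^2 = 9] LHS squared, RHS 9 ≥ 0: apply √ (±) ⇒ sqrt: x = 3 or -3.

Answer: x ∈ {-3, 3}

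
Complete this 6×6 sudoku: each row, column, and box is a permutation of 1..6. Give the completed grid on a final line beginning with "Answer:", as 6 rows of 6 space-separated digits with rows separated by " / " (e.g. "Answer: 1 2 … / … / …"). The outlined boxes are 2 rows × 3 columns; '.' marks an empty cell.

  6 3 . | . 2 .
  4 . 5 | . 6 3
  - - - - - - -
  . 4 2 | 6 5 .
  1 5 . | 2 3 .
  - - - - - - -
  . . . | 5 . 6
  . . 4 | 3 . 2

Step 1. [r1c3∈{1}] only 1 remains possible at r1c3, so r1c3=1.
Step 2. [r5c1∈{2,3}] col 1 places 2 nowhere but r5c1. So r5c1=2.
Step 3. [r6c5∈{1}] nothing but 1 survives at r6c5. So r6c5=1.
Step 4. [r1c4∈{4}] r1c4 is down to just 4 ⇒ r1c4=4.
Step 5. [r4c3∈{6}] only 6 remains possible at r4c3 ⇒ r4c3=6.
Step 6. [r2c4∈{1}] nothing but 1 survives at r2c4 ⇒ r2c4=1.
Step 7. [r5c2∈{1}] only 1 remains possible at r5c2, so r5c2=1.
Step 8. [r5c3∈{3}] r5c3 has the single candidate 3 ⇒ r5c3=3.
Step 9. [r3c1∈{3}] only 3 remains possible at r3c1 ⇒ r3c1=3.
Step 10. [r2c2∈{2}] only 2 remains possible at r2c2, so r2c2=2.
Step 11. [r4c6∈{4}] only 4 remains possible at r4c6. So r4c6=4.
Step 12. [r3c6∈{1}] r3c6's peers cover all but 1. So r3c6=1.
Step 13. [r1c6∈{5}] only 5 remains possible at r1c6. So r1c6=5.
Step 14. [r6c2∈{6}] r6c2 is down to just 6. So r6c2=6.
Step 15. [r5c5∈{4}] only 4 remains possible at r5c5 ⇒ r5c5=4.
Step 16. [r6c1∈{5}] only 5 remains possible at r6c1, so r6c1=5.

Answer: 6 3 1 4 2 5 / 4 2 5 1 6 3 / 3 4 2 6 5 1 / 1 5 6 2 3 4 / 2 1 3 5 4 6 / 5 6 4 3 1 2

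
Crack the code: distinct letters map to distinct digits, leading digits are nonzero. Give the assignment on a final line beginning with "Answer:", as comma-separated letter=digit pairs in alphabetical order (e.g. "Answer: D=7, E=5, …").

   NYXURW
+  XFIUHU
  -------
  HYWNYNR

Step 1. [col 1: W + U ≡ R (mod 10)] several values work for U in column 1 (W + U ≡ R (mod 10), carry-in 0); try U=2 ⇒ U=2.
Step 2. [H] H is the leading digit of a 7-digit sum of two 6-digit numbers; the final carry is exactly 1, so H=1.
Step 3. [col 1: W + U ≡ R (mod 10)] column 1 (W + U ≡ R (mod 10), carry-in 0) doesn't pin R yet; pick R=5 and continue. So R=5.
Step 4. [col 1: W + U ≡ R (mod 10)] from column 1 (U=2, R=5, carry-in 0, digits 1,2,5 already taken and all letters distinct): W must equal 3, so W=3.
Step 5. [col 2: R + H ≡ N (mod 10)] column 2 reads R+H+carry(0)=N with R=5, H=1; with digits 1,2,3,5 already taken and all letters distinct, the only value for N is 6 ⇒ N=6.
Step 6. [col 3: U + U ≡ Y (mod 10)] in column 3 we have U+U≡Y with carry-in 0; given U=2 and digits 1,2,3,5,6 already taken and all letters distinct, that pins Y to 4, so Y=4.
Step 7. [col 4: X + I ≡ N (mod 10)] column 4 (X + I ≡ N (mod 10), carry-in 0) doesn't pin I yet; pick I=9 and continue. So I=9.
Step 8. [col 4: X + I ≡ N (mod 10)] column 4: given I=9, N=6, carry-in 0, and digits 1,2,3,4,5,6,9 already taken and all letters distinct, X+I≡N (mod 10) forces X=7, so X=7.
Step 9. [col 5: Y + F ≡ W (mod 10)] from column 5 (Y=4, W=3, carry-in 1, digits 1,2,3,4,5,6,7,9 already taken and all letters distinct): F must equal 8, so F=8.

Answer: F=8, H=1, I=9, N=6, R=5, U=2, W=3, X=7, Y=4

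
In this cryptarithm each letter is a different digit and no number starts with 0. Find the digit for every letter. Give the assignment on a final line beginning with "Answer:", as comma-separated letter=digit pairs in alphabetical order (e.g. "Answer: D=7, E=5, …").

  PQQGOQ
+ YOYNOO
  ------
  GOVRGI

Step 1. [col 1: Q + O ≡ I (mod 10)] no forcing yet in column 1 (carry-in 0); O=7 is free and consistent — try it, so O=7.
Step 2. [col 1: Q + O ≡ I (mod 10)] Q=9 is one option consistent with column 1 (Q + O ≡ I (mod 10), carry-in 0) — take it, so Q=9.
Step 3. [col 1: Q + O ≡ I (mod 10)] from column 1 (Q=9, O=7, carry-in 0, digits 7,9 already taken and all letters distinct): I must equal 6, so I=6.
Step 4. [col 2: O + O ≡ G (mod 10)] column 2: given O=7, carry-in 1, and digits 6,7,9 already taken and all letters distinct, O+O≡G (mod 10) forces G=5 ⇒ G=5.
Step 5. [col 3: G + N ≡ R (mod 10)] no forcing yet in column 3 (carry-in 1); N=2 is free and consistent — try it ⇒ N=2.
Step 6. [col 3: G + N ≡ R (mod 10)] column 3: given G=5, N=2, carry-in 1, and digits 2,5,6,7,9 already taken and all letters distinct, G+N≡R (mod 10) forces R=8 ⇒ R=8.
Step 7. [col 4: Q + Y ≡ V (mod 10)] V=0 is one option consistent with column 4 (Q + Y ≡ V (mod 10), carry-in 0) — take it ⇒ V=0.
Step 8. [col 4: Q + Y ≡ V (mod 10)] column 4: given Q=9, V=0, carry-in 0, and digits 0,2,5,6,7,8,9 already taken and all letters distinct, Q+Y≡V (mod 10) forces Y=1 ⇒ Y=1.
Step 9. [col 6: P + Y ≡ G (mod 10)] in column 6 we have P+Y≡G with carry-in 1; given Y=1, G=5 and digits 0,1,2,5,6,7,8,9 already taken and all letters distinct, that pins P to 3. So P=3.

Answer: G=5, I=6, N=2, O=7, P=3, Q=9, R=8, V=0, Y=1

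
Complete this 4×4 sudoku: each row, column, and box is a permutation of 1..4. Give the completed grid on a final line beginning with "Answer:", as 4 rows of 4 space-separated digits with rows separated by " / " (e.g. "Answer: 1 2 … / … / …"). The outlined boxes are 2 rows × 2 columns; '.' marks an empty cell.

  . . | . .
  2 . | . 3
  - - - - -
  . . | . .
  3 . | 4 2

Step 1. [r4c2∈{1}] r4c2 is down to just 1, so r4c2=1.
Step 2. [r1c4∈{1,4}] col 4 places 4 nowhere but r1c4. So r1c4=4.
Step 3. [r2c3∈{1}] r2c3 is down to just 1. So r2c3=1.
Step 4. [r3c2∈{2,4}] in row 3, 2 fits only at r3c2 ⇒ r3c2=2.
Step 5. [r1c2∈{3}] r1c2's peers cover all but 3. So r1c2=3.
Step 6. [r3c3∈{3}] r3c3's peers cover all but 3. So r3c3=3.
Step 7. [r3c1∈{4}] nothing but 4 survives at r3c1, so r3c1=4.
Step 8. [r1c1∈{1}] r1c1 has the single candidate 1 ⇒ r1c1=1.
Step 9. [r3c4∈{1}] nothing but 1 survives at r3c4, so r3c4=1.
Step 10. [r2c2∈{4}] only 4 remains possible at r2c2, so r2c2=4.
Step 11. [r1c3∈{2}] nothing but 2 survives at r1c3, so r1c3=2.

Answer: 1 3 2 4 / 2 4 1 3 / 4 2 3 1 / 3 1 4 2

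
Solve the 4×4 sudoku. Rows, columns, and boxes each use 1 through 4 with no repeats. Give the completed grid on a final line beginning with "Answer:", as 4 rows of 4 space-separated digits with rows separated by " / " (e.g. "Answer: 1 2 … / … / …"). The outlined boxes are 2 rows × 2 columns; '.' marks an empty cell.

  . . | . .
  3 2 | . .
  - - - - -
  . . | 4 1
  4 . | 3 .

Step 1. [r1c3∈{1,2}] r1c3 is the only open cell in col 3 admitting 2. So r1c3=2.
Step 2. [r1c2∈{1,4}] r1c2 is the only open cell in col 2 admitting 4 ⇒ r1c2=4.
Step 3. [r2c3∈{1}] r2c3's peers cover all but 1, so r2c3=1.
Step 4. [r4c2∈{1}] nothing but 1 survives at r4c2 ⇒ r4c2=1.
Step 5. [r1c1∈{1}] r1c1 is down to just 1 ⇒ r1c1=1.
Step 6. [r1c4∈{3}] r1c4 has the single candidate 3, so r1c4=3.
Step 7. [r2c4∈{4}] nothing but 4 survives at r2c4, so r2c4=4.
Step 8. [r3c2∈{3}] nothing but 3 survives at r3c2. So r3c2=3.
Step 9. [r4c4∈{2}] r4c4 is down to just 2, so r4c4=2.
Step 10. [r3c1∈{2}] r3c1 has the single candidate 2 ⇒ r3c1=2.

Answer: 1 4 2 3 / 3 2 1 4 / 2 3 4 1 / 4 1 3 2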